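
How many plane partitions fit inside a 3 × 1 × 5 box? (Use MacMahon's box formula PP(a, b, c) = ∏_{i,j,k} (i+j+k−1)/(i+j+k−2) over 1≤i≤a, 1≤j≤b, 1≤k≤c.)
PP(3, 1, 5) = 56

Evaluate the triple product over i = 1..3, j = 1..1, k = 1..5. The factors are (2/1) · (3/2) · (4/3) · (5/4) · (6/5) · (3/2) · (4/3) · (5/4) · … (15 factors total). The numerators and denominators telescope so the product is an integer; carrying out the multiplication exactly gives PP(3, 1, 5) = 56.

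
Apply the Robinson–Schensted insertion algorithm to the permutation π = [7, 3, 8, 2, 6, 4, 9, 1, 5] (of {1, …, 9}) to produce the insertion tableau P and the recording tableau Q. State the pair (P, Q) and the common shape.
P = [1, 4, 5] / [2, 6, 9] / [3, 8] / [7];  Q = [1, 3, 7] / [2, 5, 9] / [4, 6] / [8];  common shape = (3, 3, 2, 1)

Row-insert the values π_1, π_2, … into P one at a time, bumping the leftmost entry strictly greater than the inserted value down to the next row. The recording tableau Q records, in position (i, j), the step at which that cell was added to P.
  Insert 7 (step 1): P = [7];  Q = [1]
  Insert 3 (step 2): P = [3] / [7];  Q = [1] / [2]
  Insert 8 (step 3): P = [3, 8] / [7];  Q = [1, 3] / [2]
  Insert 2 (step 4): P = [2, 8] / [3] / [7];  Q = [1, 3] / [2] / [4]
  Insert 6 (step 5): P = [2, 6] / [3, 8] / [7];  Q = [1, 3] / [2, 5] / [4]
  Insert 4 (step 6): P = [2, 4] / [3, 6] / [7, 8];  Q = [1, 3] / [2, 5] / [4, 6]
  Insert 9 (step 7): P = [2, 4, 9] / [3, 6] / [7, 8];  Q = [1, 3, 7] / [2, 5] / [4, 6]
  Insert 1 (step 8): P = [1, 4, 9] / [2, 6] / [3, 8] / [7];  Q = [1, 3, 7] / [2, 5] / [4, 6] / [8]
  Insert 5 (step 9): P = [1, 4, 5] / [2, 6, 9] / [3, 8] / [7];  Q = [1, 3, 7] / [2, 5, 9] / [4, 6] / [8]
Final shape: (3, 3, 2, 1).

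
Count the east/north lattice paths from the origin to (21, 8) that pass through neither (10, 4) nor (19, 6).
Number of paths = 2193510

Inclusion–exclusion. Total paths: C(29, 21) = 4292145. Through P₁: C(14, 10)·C(15, 11) = 1366365. Through P₂: C(25, 19)·C(4, 2) = 1062600. Since P₁ is strictly southwest of P₂, a monotone path through both must visit P₁ then P₂; paths through both = C(14, 10)·C(11, 9)·C(4, 2) = 330330. Avoid both = 4292145 − 1366365 − 1062600 + 330330 = 2193510.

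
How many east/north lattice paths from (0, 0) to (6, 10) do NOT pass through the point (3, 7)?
Number of paths = 5608

Total paths from (0, 0) to (6, 10): C(16, 6) = 8008. Paths through (3, 7): (paths (0, 0) → (3, 7)) × (paths (3, 7) → (6, 10)) = C(10, 3) · C(6, 3) = 120 · 20 = 2400. Avoidance count = 8008 − 2400 = 5608.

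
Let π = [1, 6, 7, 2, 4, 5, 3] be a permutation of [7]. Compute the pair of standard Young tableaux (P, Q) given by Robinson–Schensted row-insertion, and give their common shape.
P = [1, 2, 3, 5] / [4, 7] / [6];  Q = [1, 2, 3, 6] / [4, 5] / [7];  common shape = (4, 2, 1)

Row-insert the values π_1, π_2, … into P one at a time, bumping the leftmost entry strictly greater than the inserted value down to the next row. The recording tableau Q records, in position (i, j), the step at which that cell was added to P.
  Insert 1 (step 1): P = [1];  Q = [1]
  Insert 6 (step 2): P = [1, 6];  Q = [1, 2]
  Insert 7 (step 3): P = [1, 6, 7];  Q = [1, 2, 3]
  Insert 2 (step 4): P = [1, 2, 7] / [6];  Q = [1, 2, 3] / [4]
  Insert 4 (step 5): P = [1, 2, 4] / [6, 7];  Q = [1, 2, 3] / [4, 5]
  Insert 5 (step 6): P = [1, 2, 4, 5] / [6, 7];  Q = [1, 2, 3, 6] / [4, 5]
  Insert 3 (step 7): P = [1, 2, 3, 5] / [4, 7] / [6];  Q = [1, 2, 3, 6] / [4, 5] / [7]
Final shape: (4, 2, 1).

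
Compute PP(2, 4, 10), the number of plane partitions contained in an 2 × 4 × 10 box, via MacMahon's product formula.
PP(2, 4, 10) = 273273

Evaluate the triple product over i = 1..2, j = 1..4, k = 1..10. The factors are (2/1) · (3/2) · (4/3) · (5/4) · (6/5) · (7/6) · (8/7) · (9/8) · … (80 factors total). The numerators and denominators telescope so the product is an integer; carrying out the multiplication exactly gives PP(2, 4, 10) = 273273.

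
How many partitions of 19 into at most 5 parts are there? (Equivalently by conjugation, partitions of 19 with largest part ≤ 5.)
p(19, parts ≤ 5) = 164

Use the recurrence p(n, m) = p(n, m−1) + p(n−m, m): either the largest part is < m (count p(n, m−1)) or the largest part is exactly m (remove one copy of m, count p(n−m, m)). With p(0, ·) = 1 this gives p(19, parts ≤ 5) = 164. (By conjugating Young diagrams, this also counts partitions of 19 into at most 5 parts.)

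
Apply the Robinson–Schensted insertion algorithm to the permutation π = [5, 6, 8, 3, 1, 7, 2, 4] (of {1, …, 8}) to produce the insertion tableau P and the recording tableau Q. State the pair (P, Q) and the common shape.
P = [1, 2, 4] / [3, 6, 7] / [5, 8];  Q = [1, 2, 3] / [4, 6, 8] / [5, 7];  common shape = (3, 3, 2)

Row-insert the values π_1, π_2, … into P one at a time, bumping the leftmost entry strictly greater than the inserted value down to the next row. The recording tableau Q records, in position (i, j), the step at which that cell was added to P.
  Insert 5 (step 1): P = [5];  Q = [1]
  Insert 6 (step 2): P = [5, 6];  Q = [1, 2]
  Insert 8 (step 3): P = [5, 6, 8];  Q = [1, 2, 3]
  Insert 3 (step 4): P = [3, 6, 8] / [5];  Q = [1, 2, 3] / [4]
  Insert 1 (step 5): P = [1, 6, 8] / [3] / [5];  Q = [1, 2, 3] / [4] / [5]
  Insert 7 (step 6): P = [1, 6, 7] / [3, 8] / [5];  Q = [1, 2, 3] / [4, 6] / [5]
  Insert 2 (step 7): P = [1, 2, 7] / [3, 6] / [5, 8];  Q = [1, 2, 3] / [4, 6] / [5, 7]
  Insert 4 (step 8): P = [1, 2, 4] / [3, 6, 7] / [5, 8];  Q = [1, 2, 3] / [4, 6, 8] / [5, 7]
Final shape: (3, 3, 2).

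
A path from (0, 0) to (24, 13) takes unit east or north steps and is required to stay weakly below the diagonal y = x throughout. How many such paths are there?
Number of paths = 1709984304

By the reflection principle (André's argument), the number of monotone paths to (24, 13) with n ≤ m that never go above y = x is C(37, 24) − C(37, 25) = 3562467300 − 1852482996 = 1709984304.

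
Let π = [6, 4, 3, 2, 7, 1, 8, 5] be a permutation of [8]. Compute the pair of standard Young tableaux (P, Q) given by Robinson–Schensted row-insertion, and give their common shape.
P = [1, 5, 8] / [2, 7] / [3] / [4] / [6];  Q = [1, 5, 7] / [2, 8] / [3] / [4] / [6];  common shape = (3, 2, 1, 1, 1)

Row-insert the values π_1, π_2, … into P one at a time, bumping the leftmost entry strictly greater than the inserted value down to the next row. The recording tableau Q records, in position (i, j), the step at which that cell was added to P.
  Insert 6 (step 1): P = [6];  Q = [1]
  Insert 4 (step 2): P = [4] / [6];  Q = [1] / [2]
  Insert 3 (step 3): P = [3] / [4] / [6];  Q = [1] / [2] / [3]
  Insert 2 (step 4): P = [2] / [3] / [4] / [6];  Q = [1] / [2] / [3] / [4]
  Insert 7 (step 5): P = [2, 7] / [3] / [4] / [6];  Q = [1, 5] / [2] / [3] / [4]
  Insert 1 (step 6): P = [1, 7] / [2] / [3] / [4] / [6];  Q = [1, 5] / [2] / [3] / [4] / [6]
  Insert 8 (step 7): P = [1, 7, 8] / [2] / [3] / [4] / [6];  Q = [1, 5, 7] / [2] / [3] / [4] / [6]
  Insert 5 (step 8): P = [1, 5, 8] / [2, 7] / [3] / [4] / [6];  Q = [1, 5, 7] / [2, 8] / [3] / [4] / [6]
Final shape: (3, 2, 1, 1, 1).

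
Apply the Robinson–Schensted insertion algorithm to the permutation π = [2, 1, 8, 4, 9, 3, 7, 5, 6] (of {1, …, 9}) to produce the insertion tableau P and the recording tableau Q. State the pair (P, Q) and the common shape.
P = [1, 3, 5, 6] / [2, 4, 7] / [8, 9];  Q = [1, 3, 5, 9] / [2, 4, 7] / [6, 8];  common shape = (4, 3, 2)

Row-insert the values π_1, π_2, … into P one at a time, bumping the leftmost entry strictly greater than the inserted value down to the next row. The recording tableau Q records, in position (i, j), the step at which that cell was added to P.
  Insert 2 (step 1): P = [2];  Q = [1]
  Insert 1 (step 2): P = [1] / [2];  Q = [1] / [2]
  Insert 8 (step 3): P = [1, 8] / [2];  Q = [1, 3] / [2]
  Insert 4 (step 4): P = [1, 4] / [2, 8];  Q = [1, 3] / [2, 4]
  Insert 9 (step 5): P = [1, 4, 9] / [2, 8];  Q = [1, 3, 5] / [2, 4]
  Insert 3 (step 6): P = [1, 3, 9] / [2, 4] / [8];  Q = [1, 3, 5] / [2, 4] / [6]
  Insert 7 (step 7): P = [1, 3, 7] / [2, 4, 9] / [8];  Q = [1, 3, 5] / [2, 4, 7] / [6]
  Insert 5 (step 8): P = [1, 3, 5] / [2, 4, 7] / [8, 9];  Q = [1, 3, 5] / [2, 4, 7] / [6, 8]
  Insert 6 (step 9): P = [1, 3, 5, 6] / [2, 4, 7] / [8, 9];  Q = [1, 3, 5, 9] / [2, 4, 7] / [6, 8]
Final shape: (4, 3, 2).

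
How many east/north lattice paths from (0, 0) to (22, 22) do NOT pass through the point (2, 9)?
Number of paths = 2072574809520

Total paths from (0, 0) to (22, 22): C(44, 22) = 2104098963720. Paths through (2, 9): (paths (0, 0) → (2, 9)) × (paths (2, 9) → (22, 22)) = C(11, 2) · C(33, 20) = 55 · 573166440 = 31524154200. Avoidance count = 2104098963720 − 31524154200 = 2072574809520.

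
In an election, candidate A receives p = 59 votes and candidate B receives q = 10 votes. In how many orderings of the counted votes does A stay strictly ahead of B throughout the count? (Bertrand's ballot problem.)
Strict-lead orderings = 241472319088

Total orderings of the 69 votes with 59 for A: C(69, 59) = 340032449328. By the Bertrand ballot formula (Cycle Lemma / reflection principle), the number of orderings in which A is strictly ahead of B throughout is (p − q)/(p + q) · C(p + q, p) = (59 − 10)/(59 + 10) · 340032449328 = 241472319088.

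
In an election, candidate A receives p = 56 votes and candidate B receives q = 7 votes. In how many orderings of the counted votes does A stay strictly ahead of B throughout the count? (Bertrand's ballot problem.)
Strict-lead orderings = 430321633

Total orderings of the 63 votes with 56 for A: C(63, 56) = 553270671. By the Bertrand ballot formula (Cycle Lemma / reflection principle), the number of orderings in which A is strictly ahead of B throughout is (p − q)/(p + q) · C(p + q, p) = (56 − 7)/(56 + 7) · 553270671 = 430321633.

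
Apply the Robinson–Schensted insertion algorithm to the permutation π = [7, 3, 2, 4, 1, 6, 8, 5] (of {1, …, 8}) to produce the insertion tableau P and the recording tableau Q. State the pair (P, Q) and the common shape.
P = [1, 4, 5, 8] / [2, 6] / [3] / [7];  Q = [1, 4, 6, 7] / [2, 8] / [3] / [5];  common shape = (4, 2, 1, 1)

Row-insert the values π_1, π_2, … into P one at a time, bumping the leftmost entry strictly greater than the inserted value down to the next row. The recording tableau Q records, in position (i, j), the step at which that cell was added to P.
  Insert 7 (step 1): P = [7];  Q = [1]
  Insert 3 (step 2): P = [3] / [7];  Q = [1] / [2]
  Insert 2 (step 3): P = [2] / [3] / [7];  Q = [1] / [2] / [3]
  Insert 4 (step 4): P = [2, 4] / [3] / [7];  Q = [1, 4] / [2] / [3]
  Insert 1 (step 5): P = [1, 4] / [2] / [3] / [7];  Q = [1, 4] / [2] / [3] / [5]
  Insert 6 (step 6): P = [1, 4, 6] / [2] / [3] / [7];  Q = [1, 4, 6] / [2] / [3] / [5]
  Insert 8 (step 7): P = [1, 4, 6, 8] / [2] / [3] / [7];  Q = [1, 4, 6, 7] / [2] / [3] / [5]
  Insert 5 (step 8): P = [1, 4, 5, 8] / [2, 6] / [3] / [7];  Q = [1, 4, 6, 7] / [2, 8] / [3] / [5]
Final shape: (4, 2, 1, 1).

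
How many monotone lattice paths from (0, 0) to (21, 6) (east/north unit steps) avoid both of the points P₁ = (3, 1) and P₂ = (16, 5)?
Number of paths = 96440

Inclusion–exclusion. Total paths: C(27, 21) = 296010. Through P₁: C(4, 3)·C(23, 18) = 134596. Through P₂: C(21, 16)·C(6, 5) = 122094. Since P₁ is strictly southwest of P₂, a monotone path through both must visit P₁ then P₂; paths through both = C(4, 3)·C(17, 13)·C(6, 5) = 57120. Avoid both = 296010 − 134596 − 122094 + 57120 = 96440.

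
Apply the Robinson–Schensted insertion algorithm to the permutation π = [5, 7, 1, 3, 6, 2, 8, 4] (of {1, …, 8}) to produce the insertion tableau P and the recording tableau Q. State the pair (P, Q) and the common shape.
P = [1, 2, 4, 8] / [3, 6] / [5, 7];  Q = [1, 2, 5, 7] / [3, 4] / [6, 8];  common shape = (4, 2, 2)

Row-insert the values π_1, π_2, … into P one at a time, bumping the leftmost entry strictly greater than the inserted value down to the next row. The recording tableau Q records, in position (i, j), the step at which that cell was added to P.
  Insert 5 (step 1): P = [5];  Q = [1]
  Insert 7 (step 2): P = [5, 7];  Q = [1, 2]
  Insert 1 (step 3): P = [1, 7] / [5];  Q = [1, 2] / [3]
  Insert 3 (step 4): P = [1, 3] / [5, 7];  Q = [1, 2] / [3, 4]
  Insert 6 (step 5): P = [1, 3, 6] / [5, 7];  Q = [1, 2, 5] / [3, 4]
  Insert 2 (step 6): P = [1, 2, 6] / [3, 7] / [5];  Q = [1, 2, 5] / [3, 4] / [6]
  Insert 8 (step 7): P = [1, 2, 6, 8] / [3, 7] / [5];  Q = [1, 2, 5, 7] / [3, 4] / [6]
  Insert 4 (step 8): P = [1, 2, 4, 8] / [3, 6] / [5, 7];  Q = [1, 2, 5, 7] / [3, 4] / [6, 8]
Final shape: (4, 2, 2).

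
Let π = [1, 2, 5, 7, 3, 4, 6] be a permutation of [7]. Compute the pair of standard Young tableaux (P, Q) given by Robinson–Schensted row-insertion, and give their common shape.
P = [1, 2, 3, 4, 6] / [5, 7];  Q = [1, 2, 3, 4, 7] / [5, 6];  common shape = (5, 2)

Row-insert the values π_1, π_2, … into P one at a time, bumping the leftmost entry strictly greater than the inserted value down to the next row. The recording tableau Q records, in position (i, j), the step at which that cell was added to P.
  Insert 1 (step 1): P = [1];  Q = [1]
  Insert 2 (step 2): P = [1, 2];  Q = [1, 2]
  Insert 5 (step 3): P = [1, 2, 5];  Q = [1, 2, 3]
  Insert 7 (step 4): P = [1, 2, 5, 7];  Q = [1, 2, 3, 4]
  Insert 3 (step 5): P = [1, 2, 3, 7] / [5];  Q = [1, 2, 3, 4] / [5]
  Insert 4 (step 6): P = [1, 2, 3, 4] / [5, 7];  Q = [1, 2, 3, 4] / [5, 6]
  Insert 6 (step 7): P = [1, 2, 3, 4, 6] / [5, 7];  Q = [1, 2, 3, 4, 7] / [5, 6]
Final shape: (5, 2).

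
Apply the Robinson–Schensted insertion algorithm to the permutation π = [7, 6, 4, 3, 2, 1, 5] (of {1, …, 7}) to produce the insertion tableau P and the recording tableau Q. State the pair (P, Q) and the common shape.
P = [1, 5] / [2] / [3] / [4] / [6] / [7];  Q = [1, 7] / [2] / [3] / [4] / [5] / [6];  common shape = (2, 1, 1, 1, 1, 1)

Row-insert the values π_1, π_2, … into P one at a time, bumping the leftmost entry strictly greater than the inserted value down to the next row. The recording tableau Q records, in position (i, j), the step at which that cell was added to P.
  Insert 7 (step 1): P = [7];  Q = [1]
  Insert 6 (step 2): P = [6] / [7];  Q = [1] / [2]
  Insert 4 (step 3): P = [4] / [6] / [7];  Q = [1] / [2] / [3]
  Insert 3 (step 4): P = [3] / [4] / [6] / [7];  Q = [1] / [2] / [3] / [4]
  Insert 2 (step 5): P = [2] / [3] / [4] / [6] / [7];  Q = [1] / [2] / [3] / [4] / [5]
  Insert 1 (step 6): P = [1] / [2] / [3] / [4] / [6] / [7];  Q = [1] / [2] / [3] / [4] / [5] / [6]
  Insert 5 (step 7): P = [1, 5] / [2] / [3] / [4] / [6] / [7];  Q = [1, 7] / [2] / [3] / [4] / [5] / [6]
Final shape: (2, 1, 1, 1, 1, 1).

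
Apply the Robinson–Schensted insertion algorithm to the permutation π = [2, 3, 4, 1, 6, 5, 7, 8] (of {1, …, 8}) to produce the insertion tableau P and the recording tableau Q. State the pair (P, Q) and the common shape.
P = [1, 3, 4, 5, 7, 8] / [2, 6];  Q = [1, 2, 3, 5, 7, 8] / [4, 6];  common shape = (6, 2)

Row-insert the values π_1, π_2, … into P one at a time, bumping the leftmost entry strictly greater than the inserted value down to the next row. The recording tableau Q records, in position (i, j), the step at which that cell was added to P.
  Insert 2 (step 1): P = [2];  Q = [1]
  Insert 3 (step 2): P = [2, 3];  Q = [1, 2]
  Insert 4 (step 3): P = [2, 3, 4];  Q = [1, 2, 3]
  Insert 1 (step 4): P = [1, 3, 4] / [2];  Q = [1, 2, 3] / [4]
  Insert 6 (step 5): P = [1, 3, 4, 6] / [2];  Q = [1, 2, 3, 5] / [4]
  Insert 5 (step 6): P = [1, 3, 4, 5] / [2, 6];  Q = [1, 2, 3, 5] / [4, 6]
  Insert 7 (step 7): P = [1, 3, 4, 5, 7] / [2, 6];  Q = [1, 2, 3, 5, 7] / [4, 6]
  Insert 8 (step 8): P = [1, 3, 4, 5, 7, 8] / [2, 6];  Q = [1, 2, 3, 5, 7, 8] / [4, 6]
Final shape: (6, 2).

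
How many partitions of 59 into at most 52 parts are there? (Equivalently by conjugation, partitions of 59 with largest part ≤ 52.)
p(59, parts ≤ 52) = 831790

Use the recurrence p(n, m) = p(n, m−1) + p(n−m, m): either the largest part is < m (count p(n, m−1)) or the largest part is exactly m (remove one copy of m, count p(n−m, m)). With p(0, ·) = 1 this gives p(59, parts ≤ 52) = 831790. (By conjugating Young diagrams, this also counts partitions of 59 into at most 52 parts.)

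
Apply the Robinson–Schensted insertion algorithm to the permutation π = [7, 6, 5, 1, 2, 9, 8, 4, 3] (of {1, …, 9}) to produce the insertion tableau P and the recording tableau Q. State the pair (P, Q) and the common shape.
P = [1, 2, 3] / [4, 8] / [5, 9] / [6] / [7];  Q = [1, 5, 6] / [2, 7] / [3, 8] / [4] / [9];  common shape = (3, 2, 2, 1, 1)

Row-insert the values π_1, π_2, … into P one at a time, bumping the leftmost entry strictly greater than the inserted value down to the next row. The recording tableau Q records, in position (i, j), the step at which that cell was added to P.
  Insert 7 (step 1): P = [7];  Q = [1]
  Insert 6 (step 2): P = [6] / [7];  Q = [1] / [2]
  Insert 5 (step 3): P = [5] / [6] / [7];  Q = [1] / [2] / [3]
  Insert 1 (step 4): P = [1] / [5] / [6] / [7];  Q = [1] / [2] / [3] / [4]
  Insert 2 (step 5): P = [1, 2] / [5] / [6] / [7];  Q = [1, 5] / [2] / [3] / [4]
  Insert 9 (step 6): P = [1, 2, 9] / [5] / [6] / [7];  Q = [1, 5, 6] / [2] / [3] / [4]
  Insert 8 (step 7): P = [1, 2, 8] / [5, 9] / [6] / [7];  Q = [1, 5, 6] / [2, 7] / [3] / [4]
  Insert 4 (step 8): P = [1, 2, 4] / [5, 8] / [6, 9] / [7];  Q = [1, 5, 6] / [2, 7] / [3, 8] / [4]
  Insert 3 (step 9): P = [1, 2, 3] / [4, 8] / [5, 9] / [6] / [7];  Q = [1, 5, 6] / [2, 7] / [3, 8] / [4] / [9]
Final shape: (3, 2, 2, 1, 1).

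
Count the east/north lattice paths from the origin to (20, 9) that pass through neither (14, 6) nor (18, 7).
Number of paths = 5037765

Inclusion–exclusion. Total paths: C(29, 20) = 10015005. Through P₁: C(20, 14)·C(9, 6) = 3255840. Through P₂: C(25, 18)·C(4, 2) = 2884200. Since P₁ is strictly southwest of P₂, a monotone path through both must visit P₁ then P₂; paths through both = C(20, 14)·C(5, 4)·C(4, 2) = 1162800. Avoid both = 10015005 − 3255840 − 2884200 + 1162800 = 5037765.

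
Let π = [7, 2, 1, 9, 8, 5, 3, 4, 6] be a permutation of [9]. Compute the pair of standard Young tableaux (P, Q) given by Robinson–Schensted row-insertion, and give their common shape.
P = [1, 3, 4, 6] / [2, 5] / [7, 8] / [9];  Q = [1, 4, 8, 9] / [2, 5] / [3, 6] / [7];  common shape = (4, 2, 2, 1)

Row-insert the values π_1, π_2, … into P one at a time, bumping the leftmost entry strictly greater than the inserted value down to the next row. The recording tableau Q records, in position (i, j), the step at which that cell was added to P.
  Insert 7 (step 1): P = [7];  Q = [1]
  Insert 2 (step 2): P = [2] / [7];  Q = [1] / [2]
  Insert 1 (step 3): P = [1] / [2] / [7];  Q = [1] / [2] / [3]
  Insert 9 (step 4): P = [1, 9] / [2] / [7];  Q = [1, 4] / [2] / [3]
  Insert 8 (step 5): P = [1, 8] / [2, 9] / [7];  Q = [1, 4] / [2, 5] / [3]
  Insert 5 (step 6): P = [1, 5] / [2, 8] / [7, 9];  Q = [1, 4] / [2, 5] / [3, 6]
  Insert 3 (step 7): P = [1, 3] / [2, 5] / [7, 8] / [9];  Q = [1, 4] / [2, 5] / [3, 6] / [7]
  Insert 4 (step 8): P = [1, 3, 4] / [2, 5] / [7, 8] / [9];  Q = [1, 4, 8] / [2, 5] / [3, 6] / [7]
  Insert 6 (step 9): P = [1, 3, 4, 6] / [2, 5] / [7, 8] / [9];  Q = [1, 4, 8, 9] / [2, 5] / [3, 6] / [7]
Final shape: (4, 2, 2, 1).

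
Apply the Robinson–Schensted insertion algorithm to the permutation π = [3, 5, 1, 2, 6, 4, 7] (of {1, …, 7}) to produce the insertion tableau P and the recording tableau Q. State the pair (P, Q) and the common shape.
P = [1, 2, 4, 7] / [3, 5, 6];  Q = [1, 2, 5, 7] / [3, 4, 6];  common shape = (4, 3)

Row-insert the values π_1, π_2, … into P one at a time, bumping the leftmost entry strictly greater than the inserted value down to the next row. The recording tableau Q records, in position (i, j), the step at which that cell was added to P.
  Insert 3 (step 1): P = [3];  Q = [1]
  Insert 5 (step 2): P = [3, 5];  Q = [1, 2]
  Insert 1 (step 3): P = [1, 5] / [3];  Q = [1, 2] / [3]
  Insert 2 (step 4): P = [1, 2] / [3, 5];  Q = [1, 2] / [3, 4]
  Insert 6 (step 5): P = [1, 2, 6] / [3, 5];  Q = [1, 2, 5] / [3, 4]
  Insert 4 (step 6): P = [1, 2, 4] / [3, 5, 6];  Q = [1, 2, 5] / [3, 4, 6]
  Insert 7 (step 7): P = [1, 2, 4, 7] / [3, 5, 6];  Q = [1, 2, 5, 7] / [3, 4, 6]
Final shape: (4, 3).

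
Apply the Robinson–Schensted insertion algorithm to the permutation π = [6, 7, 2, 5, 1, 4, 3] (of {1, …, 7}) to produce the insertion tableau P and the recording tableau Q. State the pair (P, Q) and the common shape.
P = [1, 3] / [2, 4] / [5, 7] / [6];  Q = [1, 2] / [3, 4] / [5, 6] / [7];  common shape = (2, 2, 2, 1)

Row-insert the values π_1, π_2, … into P one at a time, bumping the leftmost entry strictly greater than the inserted value down to the next row. The recording tableau Q records, in position (i, j), the step at which that cell was added to P.
  Insert 6 (step 1): P = [6];  Q = [1]
  Insert 7 (step 2): P = [6, 7];  Q = [1, 2]
  Insert 2 (step 3): P = [2, 7] / [6];  Q = [1, 2] / [3]
  Insert 5 (step 4): P = [2, 5] / [6, 7];  Q = [1, 2] / [3, 4]
  Insert 1 (step 5): P = [1, 5] / [2, 7] / [6];  Q = [1, 2] / [3, 4] / [5]
  Insert 4 (step 6): P = [1, 4] / [2, 5] / [6, 7];  Q = [1, 2] / [3, 4] / [5, 6]
  Insert 3 (step 7): P = [1, 3] / [2, 4] / [5, 7] / [6];  Q = [1, 2] / [3, 4] / [5, 6] / [7]
Final shape: (2, 2, 2, 1).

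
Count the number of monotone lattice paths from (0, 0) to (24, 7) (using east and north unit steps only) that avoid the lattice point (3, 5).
Number of paths = 2615407

Total paths from (0, 0) to (24, 7): C(31, 24) = 2629575. Paths through (3, 5): (paths (0, 0) → (3, 5)) × (paths (3, 5) → (24, 7)) = C(8, 3) · C(23, 21) = 56 · 253 = 14168. Avoidance count = 2629575 − 14168 = 2615407.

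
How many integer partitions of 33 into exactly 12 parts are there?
p(33, 12 parts) = 725

Partitions of n into exactly k parts are in bijection with partitions of n − k into at most k parts (subtract 1 from each part). So p(33, exactly 12) = p(21, parts ≤ 12). Computing via the recurrence p(m, j) = p(m, j−1) + p(m−j, j) gives 725.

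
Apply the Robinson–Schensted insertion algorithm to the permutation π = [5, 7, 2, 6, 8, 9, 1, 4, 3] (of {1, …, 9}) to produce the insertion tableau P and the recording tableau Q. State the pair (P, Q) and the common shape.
P = [1, 3, 8, 9] / [2, 4] / [5, 6] / [7];  Q = [1, 2, 5, 6] / [3, 4] / [7, 8] / [9];  common shape = (4, 2, 2, 1)

Row-insert the values π_1, π_2, … into P one at a time, bumping the leftmost entry strictly greater than the inserted value down to the next row. The recording tableau Q records, in position (i, j), the step at which that cell was added to P.
  Insert 5 (step 1): P = [5];  Q = [1]
  Insert 7 (step 2): P = [5, 7];  Q = [1, 2]
  Insert 2 (step 3): P = [2, 7] / [5];  Q = [1, 2] / [3]
  Insert 6 (step 4): P = [2, 6] / [5, 7];  Q = [1, 2] / [3, 4]
  Insert 8 (step 5): P = [2, 6, 8] / [5, 7];  Q = [1, 2, 5] / [3, 4]
  Insert 9 (step 6): P = [2, 6, 8, 9] / [5, 7];  Q = [1, 2, 5, 6] / [3, 4]
  Insert 1 (step 7): P = [1, 6, 8, 9] / [2, 7] / [5];  Q = [1, 2, 5, 6] / [3, 4] / [7]
  Insert 4 (step 8): P = [1, 4, 8, 9] / [2, 6] / [5, 7];  Q = [1, 2, 5, 6] / [3, 4] / [7, 8]
  Insert 3 (step 9): P = [1, 3, 8, 9] / [2, 4] / [5, 6] / [7];  Q = [1, 2, 5, 6] / [3, 4] / [7, 8] / [9]
Final shape: (4, 2, 2, 1).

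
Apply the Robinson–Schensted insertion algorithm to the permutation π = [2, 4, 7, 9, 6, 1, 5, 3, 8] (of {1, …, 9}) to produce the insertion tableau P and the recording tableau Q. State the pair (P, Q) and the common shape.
P = [1, 3, 5, 8] / [2, 4, 9] / [6] / [7];  Q = [1, 2, 3, 4] / [5, 7, 9] / [6] / [8];  common shape = (4, 3, 1, 1)

Row-insert the values π_1, π_2, … into P one at a time, bumping the leftmost entry strictly greater than the inserted value down to the next row. The recording tableau Q records, in position (i, j), the step at which that cell was added to P.
  Insert 2 (step 1): P = [2];  Q = [1]
  Insert 4 (step 2): P = [2, 4];  Q = [1, 2]
  Insert 7 (step 3): P = [2, 4, 7];  Q = [1, 2, 3]
  Insert 9 (step 4): P = [2, 4, 7, 9];  Q = [1, 2, 3, 4]
  Insert 6 (step 5): P = [2, 4, 6, 9] / [7];  Q = [1, 2, 3, 4] / [5]
  Insert 1 (step 6): P = [1, 4, 6, 9] / [2] / [7];  Q = [1, 2, 3, 4] / [5] / [6]
  Insert 5 (step 7): P = [1, 4, 5, 9] / [2, 6] / [7];  Q = [1, 2, 3, 4] / [5, 7] / [6]
  Insert 3 (step 8): P = [1, 3, 5, 9] / [2, 4] / [6] / [7];  Q = [1, 2, 3, 4] / [5, 7] / [6] / [8]
  Insert 8 (step 9): P = [1, 3, 5, 8] / [2, 4, 9] / [6] / [7];  Q = [1, 2, 3, 4] / [5, 7, 9] / [6] / [8]
Final shape: (4, 3, 1, 1).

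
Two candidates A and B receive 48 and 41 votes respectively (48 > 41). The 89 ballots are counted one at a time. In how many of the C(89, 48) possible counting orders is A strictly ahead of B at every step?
Strict-lead orderings = 3126537204395671682632170

Total orderings of the 89 votes with 48 for A: C(89, 48) = 39751687313030682822037590. By the Bertrand ballot formula (Cycle Lemma / reflection principle), the number of orderings in which A is strictly ahead of B throughout is (p − q)/(p + q) · C(p + q, p) = (48 − 41)/(48 + 41) · 39751687313030682822037590 = 3126537204395671682632170.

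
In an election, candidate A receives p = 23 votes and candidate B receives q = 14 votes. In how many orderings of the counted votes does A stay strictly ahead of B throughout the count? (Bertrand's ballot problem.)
Strict-lead orderings = 1485507600

Total orderings of the 37 votes with 23 for A: C(37, 23) = 6107086800. By the Bertrand ballot formula (Cycle Lemma / reflection principle), the number of orderings in which A is strictly ahead of B throughout is (p − q)/(p + q) · C(p + q, p) = (23 − 14)/(23 + 14) · 6107086800 = 1485507600.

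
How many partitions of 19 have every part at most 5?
p(19, parts ≤ 5) = 164

Use the recurrence p(n, m) = p(n, m−1) + p(n−m, m): either the largest part is < m (count p(n, m−1)) or the largest part is exactly m (remove one copy of m, count p(n−m, m)). With p(0, ·) = 1 this gives p(19, parts ≤ 5) = 164. (By conjugating Young diagrams, this also counts partitions of 19 into at most 5 parts.)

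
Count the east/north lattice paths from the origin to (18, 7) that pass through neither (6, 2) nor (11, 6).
Number of paths = 236652

Inclusion–exclusion. Total paths: C(25, 18) = 480700. Through P₁: C(8, 6)·C(17, 12) = 173264. Through P₂: C(17, 11)·C(8, 7) = 99008. Since P₁ is strictly southwest of P₂, a monotone path through both must visit P₁ then P₂; paths through both = C(8, 6)·C(9, 5)·C(8, 7) = 28224. Avoid both = 480700 − 173264 − 99008 + 28224 = 236652.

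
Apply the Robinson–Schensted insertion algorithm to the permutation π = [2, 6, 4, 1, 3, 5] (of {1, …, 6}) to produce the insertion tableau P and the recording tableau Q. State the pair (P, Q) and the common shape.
P = [1, 3, 5] / [2, 4] / [6];  Q = [1, 2, 6] / [3, 5] / [4];  common shape = (3, 2, 1)

Row-insert the values π_1, π_2, … into P one at a time, bumping the leftmost entry strictly greater than the inserted value down to the next row. The recording tableau Q records, in position (i, j), the step at which that cell was added to P.
  Insert 2 (step 1): P = [2];  Q = [1]
  Insert 6 (step 2): P = [2, 6];  Q = [1, 2]
  Insert 4 (step 3): P = [2, 4] / [6];  Q = [1, 2] / [3]
  Insert 1 (step 4): P = [1, 4] / [2] / [6];  Q = [1, 2] / [3] / [4]
  Insert 3 (step 5): P = [1, 3] / [2, 4] / [6];  Q = [1, 2] / [3, 5] / [4]
  Insert 5 (step 6): P = [1, 3, 5] / [2, 4] / [6];  Q = [1, 2, 6] / [3, 5] / [4]
Final shape: (3, 2, 1).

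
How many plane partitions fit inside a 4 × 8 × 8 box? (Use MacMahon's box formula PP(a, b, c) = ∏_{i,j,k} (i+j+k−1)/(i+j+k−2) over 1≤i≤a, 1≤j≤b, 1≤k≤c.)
PP(4, 8, 8) = 15484613937936

Evaluate the triple product over i = 1..4, j = 1..8, k = 1..8. The factors are (2/1) · (3/2) · (4/3) · (5/4) · (6/5) · (7/6) · (8/7) · (9/8) · … (256 factors total). The numerators and denominators telescope so the product is an integer; carrying out the multiplication exactly gives PP(4, 8, 8) = 15484613937936.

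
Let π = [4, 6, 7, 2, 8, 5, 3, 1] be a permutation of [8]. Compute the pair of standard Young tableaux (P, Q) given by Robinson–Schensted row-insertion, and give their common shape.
P = [1, 3, 7, 8] / [2, 5] / [4] / [6];  Q = [1, 2, 3, 5] / [4, 6] / [7] / [8];  common shape = (4, 2, 1, 1)

Row-insert the values π_1, π_2, … into P one at a time, bumping the leftmost entry strictly greater than the inserted value down to the next row. The recording tableau Q records, in position (i, j), the step at which that cell was added to P.
  Insert 4 (step 1): P = [4];  Q = [1]
  Insert 6 (step 2): P = [4, 6];  Q = [1, 2]
  Insert 7 (step 3): P = [4, 6, 7];  Q = [1, 2, 3]
  Insert 2 (step 4): P = [2, 6, 7] / [4];  Q = [1, 2, 3] / [4]
  Insert 8 (step 5): P = [2, 6, 7, 8] / [4];  Q = [1, 2, 3, 5] / [4]
  Insert 5 (step 6): P = [2, 5, 7, 8] / [4, 6];  Q = [1, 2, 3, 5] / [4, 6]
  Insert 3 (step 7): P = [2, 3, 7, 8] / [4, 5] / [6];  Q = [1, 2, 3, 5] / [4, 6] / [7]
  Insert 1 (step 8): P = [1, 3, 7, 8] / [2, 5] / [4] / [6];  Q = [1, 2, 3, 5] / [4, 6] / [7] / [8]
Final shape: (4, 2, 1, 1).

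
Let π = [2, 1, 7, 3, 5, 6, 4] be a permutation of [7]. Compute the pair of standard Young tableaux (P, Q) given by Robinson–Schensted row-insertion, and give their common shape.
P = [1, 3, 4, 6] / [2, 5] / [7];  Q = [1, 3, 5, 6] / [2, 4] / [7];  common shape = (4, 2, 1)

Row-insert the values π_1, π_2, … into P one at a time, bumping the leftmost entry strictly greater than the inserted value down to the next row. The recording tableau Q records, in position (i, j), the step at which that cell was added to P.
  Insert 2 (step 1): P = [2];  Q = [1]
  Insert 1 (step 2): P = [1] / [2];  Q = [1] / [2]
  Insert 7 (step 3): P = [1, 7] / [2];  Q = [1, 3] / [2]
  Insert 3 (step 4): P = [1, 3] / [2, 7];  Q = [1, 3] / [2, 4]
  Insert 5 (step 5): P = [1, 3, 5] / [2, 7];  Q = [1, 3, 5] / [2, 4]
  Insert 6 (step 6): P = [1, 3, 5, 6] / [2, 7];  Q = [1, 3, 5, 6] / [2, 4]
  Insert 4 (step 7): P = [1, 3, 4, 6] / [2, 5] / [7];  Q = [1, 3, 5, 6] / [2, 4] / [7]
Final shape: (4, 2, 1).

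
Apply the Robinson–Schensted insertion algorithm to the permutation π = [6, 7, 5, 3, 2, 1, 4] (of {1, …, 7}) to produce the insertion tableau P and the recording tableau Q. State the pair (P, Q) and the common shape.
P = [1, 4] / [2, 7] / [3] / [5] / [6];  Q = [1, 2] / [3, 7] / [4] / [5] / [6];  common shape = (2, 2, 1, 1, 1)

Row-insert the values π_1, π_2, … into P one at a time, bumping the leftmost entry strictly greater than the inserted value down to the next row. The recording tableau Q records, in position (i, j), the step at which that cell was added to P.
  Insert 6 (step 1): P = [6];  Q = [1]
  Insert 7 (step 2): P = [6, 7];  Q = [1, 2]
  Insert 5 (step 3): P = [5, 7] / [6];  Q = [1, 2] / [3]
  Insert 3 (step 4): P = [3, 7] / [5] / [6];  Q = [1, 2] / [3] / [4]
  Insert 2 (step 5): P = [2, 7] / [3] / [5] / [6];  Q = [1, 2] / [3] / [4] / [5]
  Insert 1 (step 6): P = [1, 7] / [2] / [3] / [5] / [6];  Q = [1, 2] / [3] / [4] / [5] / [6]
  Insert 4 (step 7): P = [1, 4] / [2, 7] / [3] / [5] / [6];  Q = [1, 2] / [3, 7] / [4] / [5] / [6]
Final shape: (2, 2, 1, 1, 1).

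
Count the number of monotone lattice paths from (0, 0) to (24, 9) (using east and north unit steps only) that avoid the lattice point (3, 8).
Number of paths = 38563470

Total paths from (0, 0) to (24, 9): C(33, 24) = 38567100. Paths through (3, 8): (paths (0, 0) → (3, 8)) × (paths (3, 8) → (24, 9)) = C(11, 3) · C(22, 21) = 165 · 22 = 3630. Avoidance count = 38567100 − 3630 = 38563470.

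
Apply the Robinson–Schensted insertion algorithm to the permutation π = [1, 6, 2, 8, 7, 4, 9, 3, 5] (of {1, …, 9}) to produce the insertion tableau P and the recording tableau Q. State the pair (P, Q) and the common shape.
P = [1, 2, 3, 5] / [4, 7, 9] / [6] / [8];  Q = [1, 2, 4, 7] / [3, 5, 9] / [6] / [8];  common shape = (4, 3, 1, 1)

Row-insert the values π_1, π_2, … into P one at a time, bumping the leftmost entry strictly greater than the inserted value down to the next row. The recording tableau Q records, in position (i, j), the step at which that cell was added to P.
  Insert 1 (step 1): P = [1];  Q = [1]
  Insert 6 (step 2): P = [1, 6];  Q = [1, 2]
  Insert 2 (step 3): P = [1, 2] / [6];  Q = [1, 2] / [3]
  Insert 8 (step 4): P = [1, 2, 8] / [6];  Q = [1, 2, 4] / [3]
  Insert 7 (step 5): P = [1, 2, 7] / [6, 8];  Q = [1, 2, 4] / [3, 5]
  Insert 4 (step 6): P = [1, 2, 4] / [6, 7] / [8];  Q = [1, 2, 4] / [3, 5] / [6]
  Insert 9 (step 7): P = [1, 2, 4, 9] / [6, 7] / [8];  Q = [1, 2, 4, 7] / [3, 5] / [6]
  Insert 3 (step 8): P = [1, 2, 3, 9] / [4, 7] / [6] / [8];  Q = [1, 2, 4, 7] / [3, 5] / [6] / [8]
  Insert 5 (step 9): P = [1, 2, 3, 5] / [4, 7, 9] / [6] / [8];  Q = [1, 2, 4, 7] / [3, 5, 9] / [6] / [8]
Final shape: (4, 3, 1, 1).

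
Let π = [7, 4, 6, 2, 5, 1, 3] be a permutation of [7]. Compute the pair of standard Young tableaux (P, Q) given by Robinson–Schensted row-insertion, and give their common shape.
P = [1, 3] / [2, 5] / [4, 6] / [7];  Q = [1, 3] / [2, 5] / [4, 7] / [6];  common shape = (2, 2, 2, 1)

Row-insert the values π_1, π_2, … into P one at a time, bumping the leftmost entry strictly greater than the inserted value down to the next row. The recording tableau Q records, in position (i, j), the step at which that cell was added to P.
  Insert 7 (step 1): P = [7];  Q = [1]
  Insert 4 (step 2): P = [4] / [7];  Q = [1] / [2]
  Insert 6 (step 3): P = [4, 6] / [7];  Q = [1, 3] / [2]
  Insert 2 (step 4): P = [2, 6] / [4] / [7];  Q = [1, 3] / [2] / [4]
  Insert 5 (step 5): P = [2, 5] / [4, 6] / [7];  Q = [1, 3] / [2, 5] / [4]
  Insert 1 (step 6): P = [1, 5] / [2, 6] / [4] / [7];  Q = [1, 3] / [2, 5] / [4] / [6]
  Insert 3 (step 7): P = [1, 3] / [2, 5] / [4, 6] / [7];  Q = [1, 3] / [2, 5] / [4, 7] / [6]
Final shape: (2, 2, 2, 1).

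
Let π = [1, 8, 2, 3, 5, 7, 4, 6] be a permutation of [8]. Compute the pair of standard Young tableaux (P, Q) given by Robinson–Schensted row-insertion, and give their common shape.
P = [1, 2, 3, 4, 6] / [5, 7] / [8];  Q = [1, 2, 4, 5, 6] / [3, 8] / [7];  common shape = (5, 2, 1)

Row-insert the values π_1, π_2, … into P one at a time, bumping the leftmost entry strictly greater than the inserted value down to the next row. The recording tableau Q records, in position (i, j), the step at which that cell was added to P.
  Insert 1 (step 1): P = [1];  Q = [1]
  Insert 8 (step 2): P = [1, 8];  Q = [1, 2]
  Insert 2 (step 3): P = [1, 2] / [8];  Q = [1, 2] / [3]
  Insert 3 (step 4): P = [1, 2, 3] / [8];  Q = [1, 2, 4] / [3]
  Insert 5 (step 5): P = [1, 2, 3, 5] / [8];  Q = [1, 2, 4, 5] / [3]
  Insert 7 (step 6): P = [1, 2, 3, 5, 7] / [8];  Q = [1, 2, 4, 5, 6] / [3]
  Insert 4 (step 7): P = [1, 2, 3, 4, 7] / [5] / [8];  Q = [1, 2, 4, 5, 6] / [3] / [7]
  Insert 6 (step 8): P = [1, 2, 3, 4, 6] / [5, 7] / [8];  Q = [1, 2, 4, 5, 6] / [3, 8] / [7]
Final shape: (5, 2, 1).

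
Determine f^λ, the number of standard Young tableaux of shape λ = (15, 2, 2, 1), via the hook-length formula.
# SYT of shape (15, 2, 2, 1) = 56525

Hook-length formula: f^λ = n! / Π hook(c), product over all cells c of the Young diagram. For λ = (15, 2, 2, 1), n = 20 boxes. Hook lengths by row (left-to-right, top-to-bottom): [18, 16, 13, 12, 11, 10, 9, 8, 7, 6, 5, 4, 3, 2, 1]; [4, 2]; [3, 1]; [1]. Product of hooks = 43041167769600. So f^λ = 20! / 43041167769600 = 2432902008176640000 / 43041167769600 = 56525.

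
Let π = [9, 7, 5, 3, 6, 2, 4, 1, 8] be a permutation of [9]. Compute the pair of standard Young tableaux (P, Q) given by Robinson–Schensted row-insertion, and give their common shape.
P = [1, 4, 8] / [2, 6] / [3] / [5] / [7] / [9];  Q = [1, 5, 9] / [2, 7] / [3] / [4] / [6] / [8];  common shape = (3, 2, 1, 1, 1, 1)

Row-insert the values π_1, π_2, … into P one at a time, bumping the leftmost entry strictly greater than the inserted value down to the next row. The recording tableau Q records, in position (i, j), the step at which that cell was added to P.
  Insert 9 (step 1): P = [9];  Q = [1]
  Insert 7 (step 2): P = [7] / [9];  Q = [1] / [2]
  Insert 5 (step 3): P = [5] / [7] / [9];  Q = [1] / [2] / [3]
  Insert 3 (step 4): P = [3] / [5] / [7] / [9];  Q = [1] / [2] / [3] / [4]
  Insert 6 (step 5): P = [3, 6] / [5] / [7] / [9];  Q = [1, 5] / [2] / [3] / [4]
  Insert 2 (step 6): P = [2, 6] / [3] / [5] / [7] / [9];  Q = [1, 5] / [2] / [3] / [4] / [6]
  Insert 4 (step 7): P = [2, 4] / [3, 6] / [5] / [7] / [9];  Q = [1, 5] / [2, 7] / [3] / [4] / [6]
  Insert 1 (step 8): P = [1, 4] / [2, 6] / [3] / [5] / [7] / [9];  Q = [1, 5] / [2, 7] / [3] / [4] / [6] / [8]
  Insert 8 (step 9): P = [1, 4, 8] / [2, 6] / [3] / [5] / [7] / [9];  Q = [1, 5, 9] / [2, 7] / [3] / [4] / [6] / [8]
Final shape: (3, 2, 1, 1, 1, 1).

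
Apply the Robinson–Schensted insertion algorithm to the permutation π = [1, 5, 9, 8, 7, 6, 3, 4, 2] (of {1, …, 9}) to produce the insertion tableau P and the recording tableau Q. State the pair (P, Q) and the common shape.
P = [1, 2, 4] / [3, 6] / [5] / [7] / [8] / [9];  Q = [1, 2, 3] / [4, 8] / [5] / [6] / [7] / [9];  common shape = (3, 2, 1, 1, 1, 1)

Row-insert the values π_1, π_2, … into P one at a time, bumping the leftmost entry strictly greater than the inserted value down to the next row. The recording tableau Q records, in position (i, j), the step at which that cell was added to P.
  Insert 1 (step 1): P = [1];  Q = [1]
  Insert 5 (step 2): P = [1, 5];  Q = [1, 2]
  Insert 9 (step 3): P = [1, 5, 9];  Q = [1, 2, 3]
  Insert 8 (step 4): P = [1, 5, 8] / [9];  Q = [1, 2, 3] / [4]
  Insert 7 (step 5): P = [1, 5, 7] / [8] / [9];  Q = [1, 2, 3] / [4] / [5]
  Insert 6 (step 6): P = [1, 5, 6] / [7] / [8] / [9];  Q = [1, 2, 3] / [4] / [5] / [6]
  Insert 3 (step 7): P = [1, 3, 6] / [5] / [7] / [8] / [9];  Q = [1, 2, 3] / [4] / [5] / [6] / [7]
  Insert 4 (step 8): P = [1, 3, 4] / [5, 6] / [7] / [8] / [9];  Q = [1, 2, 3] / [4, 8] / [5] / [6] / [7]
  Insert 2 (step 9): P = [1, 2, 4] / [3, 6] / [5] / [7] / [8] / [9];  Q = [1, 2, 3] / [4, 8] / [5] / [6] / [7] / [9]
Final shape: (3, 2, 1, 1, 1, 1).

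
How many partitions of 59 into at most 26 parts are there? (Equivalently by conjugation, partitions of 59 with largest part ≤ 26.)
p(59, parts ≤ 26) = 788017

Use the recurrence p(n, m) = p(n, m−1) + p(n−m, m): either the largest part is < m (count p(n, m−1)) or the largest part is exactly m (remove one copy of m, count p(n−m, m)). With p(0, ·) = 1 this gives p(59, parts ≤ 26) = 788017. (By conjugating Young diagrams, this also counts partitions of 59 into at most 26 parts.)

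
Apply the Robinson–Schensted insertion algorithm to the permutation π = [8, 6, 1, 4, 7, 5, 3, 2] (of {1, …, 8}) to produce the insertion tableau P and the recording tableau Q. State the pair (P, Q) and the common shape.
P = [1, 2, 5] / [3, 7] / [4] / [6] / [8];  Q = [1, 4, 5] / [2, 6] / [3] / [7] / [8];  common shape = (3, 2, 1, 1, 1)

Row-insert the values π_1, π_2, … into P one at a time, bumping the leftmost entry strictly greater than the inserted value down to the next row. The recording tableau Q records, in position (i, j), the step at which that cell was added to P.
  Insert 8 (step 1): P = [8];  Q = [1]
  Insert 6 (step 2): P = [6] / [8];  Q = [1] / [2]
  Insert 1 (step 3): P = [1] / [6] / [8];  Q = [1] / [2] / [3]
  Insert 4 (step 4): P = [1, 4] / [6] / [8];  Q = [1, 4] / [2] / [3]
  Insert 7 (step 5): P = [1, 4, 7] / [6] / [8];  Q = [1, 4, 5] / [2] / [3]
  Insert 5 (step 6): P = [1, 4, 5] / [6, 7] / [8];  Q = [1, 4, 5] / [2, 6] / [3]
  Insert 3 (step 7): P = [1, 3, 5] / [4, 7] / [6] / [8];  Q = [1, 4, 5] / [2, 6] / [3] / [7]
  Insert 2 (step 8): P = [1, 2, 5] / [3, 7] / [4] / [6] / [8];  Q = [1, 4, 5] / [2, 6] / [3] / [7] / [8]
Final shape: (3, 2, 1, 1, 1).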